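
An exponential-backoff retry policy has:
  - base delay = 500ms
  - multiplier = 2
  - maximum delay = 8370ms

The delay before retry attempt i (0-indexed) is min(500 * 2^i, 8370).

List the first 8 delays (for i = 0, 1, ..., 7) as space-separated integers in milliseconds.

Computing each delay:
  i=0: min(500*2^0, 8370) = 500
  i=1: min(500*2^1, 8370) = 1000
  i=2: min(500*2^2, 8370) = 2000
  i=3: min(500*2^3, 8370) = 4000
  i=4: min(500*2^4, 8370) = 8000
  i=5: min(500*2^5, 8370) = 8370
  i=6: min(500*2^6, 8370) = 8370
  i=7: min(500*2^7, 8370) = 8370

Answer: 500 1000 2000 4000 8000 8370 8370 8370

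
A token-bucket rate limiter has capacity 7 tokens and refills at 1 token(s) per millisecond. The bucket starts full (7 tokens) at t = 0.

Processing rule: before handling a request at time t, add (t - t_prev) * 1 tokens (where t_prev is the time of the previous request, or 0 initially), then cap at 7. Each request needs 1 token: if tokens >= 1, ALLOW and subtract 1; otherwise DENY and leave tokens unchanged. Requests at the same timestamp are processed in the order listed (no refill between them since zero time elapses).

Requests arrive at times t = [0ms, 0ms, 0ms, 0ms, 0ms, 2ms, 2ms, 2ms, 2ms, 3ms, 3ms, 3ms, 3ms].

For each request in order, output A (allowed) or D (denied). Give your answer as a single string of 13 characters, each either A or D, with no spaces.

Answer: AAAAAAAAAADDD

Derivation:
Simulating step by step:
  req#1 t=0ms: ALLOW
  req#2 t=0ms: ALLOW
  req#3 t=0ms: ALLOW
  req#4 t=0ms: ALLOW
  req#5 t=0ms: ALLOW
  req#6 t=2ms: ALLOW
  req#7 t=2ms: ALLOW
  req#8 t=2ms: ALLOW
  req#9 t=2ms: ALLOW
  req#10 t=3ms: ALLOW
  req#11 t=3ms: DENY
  req#12 t=3ms: DENY
  req#13 t=3ms: DENY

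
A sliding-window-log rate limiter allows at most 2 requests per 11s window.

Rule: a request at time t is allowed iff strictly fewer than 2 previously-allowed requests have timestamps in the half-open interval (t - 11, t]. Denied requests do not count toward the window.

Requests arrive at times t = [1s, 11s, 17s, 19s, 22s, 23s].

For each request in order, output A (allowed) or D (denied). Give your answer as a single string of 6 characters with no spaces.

Tracking allowed requests in the window:
  req#1 t=1s: ALLOW
  req#2 t=11s: ALLOW
  req#3 t=17s: ALLOW
  req#4 t=19s: DENY
  req#5 t=22s: ALLOW
  req#6 t=23s: DENY

Answer: AAADAD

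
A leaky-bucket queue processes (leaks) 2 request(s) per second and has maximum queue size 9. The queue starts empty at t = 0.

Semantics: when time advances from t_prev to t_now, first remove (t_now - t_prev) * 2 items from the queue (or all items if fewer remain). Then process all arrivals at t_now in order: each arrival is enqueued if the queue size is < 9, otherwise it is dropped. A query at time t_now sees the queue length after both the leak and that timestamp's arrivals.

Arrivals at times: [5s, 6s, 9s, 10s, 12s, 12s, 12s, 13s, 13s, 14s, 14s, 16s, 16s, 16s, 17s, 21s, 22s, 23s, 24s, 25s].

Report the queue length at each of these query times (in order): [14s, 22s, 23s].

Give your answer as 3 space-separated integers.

Queue lengths at query times:
  query t=14s: backlog = 3
  query t=22s: backlog = 1
  query t=23s: backlog = 1

Answer: 3 1 1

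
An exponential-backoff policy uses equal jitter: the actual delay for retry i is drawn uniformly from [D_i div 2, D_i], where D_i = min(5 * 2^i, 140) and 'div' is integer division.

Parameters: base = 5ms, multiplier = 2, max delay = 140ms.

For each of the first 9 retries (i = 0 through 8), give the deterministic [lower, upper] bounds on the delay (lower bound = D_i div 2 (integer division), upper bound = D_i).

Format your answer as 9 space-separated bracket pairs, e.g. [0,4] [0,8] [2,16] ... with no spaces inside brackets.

Answer: [2,5] [5,10] [10,20] [20,40] [40,80] [70,140] [70,140] [70,140] [70,140]

Derivation:
Computing bounds per retry:
  i=0: D_i=min(5*2^0,140)=5, bounds=[2,5]
  i=1: D_i=min(5*2^1,140)=10, bounds=[5,10]
  i=2: D_i=min(5*2^2,140)=20, bounds=[10,20]
  i=3: D_i=min(5*2^3,140)=40, bounds=[20,40]
  i=4: D_i=min(5*2^4,140)=80, bounds=[40,80]
  i=5: D_i=min(5*2^5,140)=140, bounds=[70,140]
  i=6: D_i=min(5*2^6,140)=140, bounds=[70,140]
  i=7: D_i=min(5*2^7,140)=140, bounds=[70,140]
  i=8: D_i=min(5*2^8,140)=140, bounds=[70,140]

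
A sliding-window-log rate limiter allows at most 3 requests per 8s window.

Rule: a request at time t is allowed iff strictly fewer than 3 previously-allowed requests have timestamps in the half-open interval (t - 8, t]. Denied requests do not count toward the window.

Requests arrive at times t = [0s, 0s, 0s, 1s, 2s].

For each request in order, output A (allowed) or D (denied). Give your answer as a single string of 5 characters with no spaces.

Answer: AAADD

Derivation:
Tracking allowed requests in the window:
  req#1 t=0s: ALLOW
  req#2 t=0s: ALLOW
  req#3 t=0s: ALLOW
  req#4 t=1s: DENY
  req#5 t=2s: DENY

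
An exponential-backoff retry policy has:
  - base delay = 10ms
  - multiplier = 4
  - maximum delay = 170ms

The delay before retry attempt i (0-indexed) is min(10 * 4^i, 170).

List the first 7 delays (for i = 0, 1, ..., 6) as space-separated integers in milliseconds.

Computing each delay:
  i=0: min(10*4^0, 170) = 10
  i=1: min(10*4^1, 170) = 40
  i=2: min(10*4^2, 170) = 160
  i=3: min(10*4^3, 170) = 170
  i=4: min(10*4^4, 170) = 170
  i=5: min(10*4^5, 170) = 170
  i=6: min(10*4^6, 170) = 170

Answer: 10 40 160 170 170 170 170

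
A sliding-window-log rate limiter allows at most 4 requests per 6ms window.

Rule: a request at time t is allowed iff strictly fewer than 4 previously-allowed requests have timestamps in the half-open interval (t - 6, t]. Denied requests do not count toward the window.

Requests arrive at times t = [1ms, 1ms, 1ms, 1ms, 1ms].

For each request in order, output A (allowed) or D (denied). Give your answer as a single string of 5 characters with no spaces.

Answer: AAAAD

Derivation:
Tracking allowed requests in the window:
  req#1 t=1ms: ALLOW
  req#2 t=1ms: ALLOW
  req#3 t=1ms: ALLOW
  req#4 t=1ms: ALLOW
  req#5 t=1ms: DENY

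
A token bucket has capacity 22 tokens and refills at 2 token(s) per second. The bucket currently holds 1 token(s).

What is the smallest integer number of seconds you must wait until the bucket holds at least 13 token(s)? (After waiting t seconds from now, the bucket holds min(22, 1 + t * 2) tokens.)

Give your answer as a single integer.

Need 1 + t * 2 >= 13, so t >= 12/2.
Smallest integer t = ceil(12/2) = 6.

Answer: 6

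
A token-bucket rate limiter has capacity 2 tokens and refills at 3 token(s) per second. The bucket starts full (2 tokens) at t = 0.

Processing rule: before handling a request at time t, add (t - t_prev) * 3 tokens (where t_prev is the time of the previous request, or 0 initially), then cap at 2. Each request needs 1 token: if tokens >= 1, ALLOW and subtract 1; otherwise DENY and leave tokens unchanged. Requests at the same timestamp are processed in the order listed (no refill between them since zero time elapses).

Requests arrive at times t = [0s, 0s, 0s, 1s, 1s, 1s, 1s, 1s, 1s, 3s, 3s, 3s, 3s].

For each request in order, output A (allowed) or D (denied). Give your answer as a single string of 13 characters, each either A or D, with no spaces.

Simulating step by step:
  req#1 t=0s: ALLOW
  req#2 t=0s: ALLOW
  req#3 t=0s: DENY
  req#4 t=1s: ALLOW
  req#5 t=1s: ALLOW
  req#6 t=1s: DENY
  req#7 t=1s: DENY
  req#8 t=1s: DENY
  req#9 t=1s: DENY
  req#10 t=3s: ALLOW
  req#11 t=3s: ALLOW
  req#12 t=3s: DENY
  req#13 t=3s: DENY

Answer: AADAADDDDAADD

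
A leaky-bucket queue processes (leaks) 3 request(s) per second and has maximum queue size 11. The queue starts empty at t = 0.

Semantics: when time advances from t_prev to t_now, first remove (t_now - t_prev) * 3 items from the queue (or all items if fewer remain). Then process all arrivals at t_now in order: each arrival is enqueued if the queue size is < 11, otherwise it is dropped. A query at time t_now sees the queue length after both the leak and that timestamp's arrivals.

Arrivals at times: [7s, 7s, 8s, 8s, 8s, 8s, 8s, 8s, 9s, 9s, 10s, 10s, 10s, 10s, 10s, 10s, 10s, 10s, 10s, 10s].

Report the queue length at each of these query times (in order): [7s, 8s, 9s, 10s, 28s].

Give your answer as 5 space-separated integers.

Answer: 2 6 5 11 0

Derivation:
Queue lengths at query times:
  query t=7s: backlog = 2
  query t=8s: backlog = 6
  query t=9s: backlog = 5
  query t=10s: backlog = 11
  query t=28s: backlog = 0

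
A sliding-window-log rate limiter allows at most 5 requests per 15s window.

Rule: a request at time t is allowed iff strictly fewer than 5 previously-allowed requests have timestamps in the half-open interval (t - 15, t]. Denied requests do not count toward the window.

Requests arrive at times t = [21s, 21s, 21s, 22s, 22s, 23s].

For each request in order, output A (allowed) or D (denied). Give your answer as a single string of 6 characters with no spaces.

Answer: AAAAAD

Derivation:
Tracking allowed requests in the window:
  req#1 t=21s: ALLOW
  req#2 t=21s: ALLOW
  req#3 t=21s: ALLOW
  req#4 t=22s: ALLOW
  req#5 t=22s: ALLOW
  req#6 t=23s: DENY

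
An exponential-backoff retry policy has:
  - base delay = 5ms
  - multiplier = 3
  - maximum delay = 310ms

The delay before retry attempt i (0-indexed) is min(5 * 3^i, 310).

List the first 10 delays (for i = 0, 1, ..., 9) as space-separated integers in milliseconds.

Computing each delay:
  i=0: min(5*3^0, 310) = 5
  i=1: min(5*3^1, 310) = 15
  i=2: min(5*3^2, 310) = 45
  i=3: min(5*3^3, 310) = 135
  i=4: min(5*3^4, 310) = 310
  i=5: min(5*3^5, 310) = 310
  i=6: min(5*3^6, 310) = 310
  i=7: min(5*3^7, 310) = 310
  i=8: min(5*3^8, 310) = 310
  i=9: min(5*3^9, 310) = 310

Answer: 5 15 45 135 310 310 310 310 310 310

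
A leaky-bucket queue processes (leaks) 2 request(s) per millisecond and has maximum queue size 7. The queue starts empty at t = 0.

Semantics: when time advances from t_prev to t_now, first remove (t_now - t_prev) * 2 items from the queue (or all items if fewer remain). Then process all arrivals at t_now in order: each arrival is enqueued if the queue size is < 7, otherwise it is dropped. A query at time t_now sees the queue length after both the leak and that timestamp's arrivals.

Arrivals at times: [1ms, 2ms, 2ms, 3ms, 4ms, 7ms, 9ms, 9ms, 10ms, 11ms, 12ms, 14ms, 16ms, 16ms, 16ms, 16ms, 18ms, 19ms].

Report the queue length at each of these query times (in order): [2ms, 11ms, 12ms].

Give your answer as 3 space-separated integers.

Answer: 2 1 1

Derivation:
Queue lengths at query times:
  query t=2ms: backlog = 2
  query t=11ms: backlog = 1
  query t=12ms: backlog = 1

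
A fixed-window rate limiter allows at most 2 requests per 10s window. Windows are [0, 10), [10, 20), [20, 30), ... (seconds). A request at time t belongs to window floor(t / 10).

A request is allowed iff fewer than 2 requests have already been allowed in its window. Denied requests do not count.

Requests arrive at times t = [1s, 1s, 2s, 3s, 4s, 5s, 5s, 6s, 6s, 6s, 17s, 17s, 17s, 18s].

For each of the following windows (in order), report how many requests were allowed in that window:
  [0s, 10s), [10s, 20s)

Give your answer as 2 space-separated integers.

Processing requests:
  req#1 t=1s (window 0): ALLOW
  req#2 t=1s (window 0): ALLOW
  req#3 t=2s (window 0): DENY
  req#4 t=3s (window 0): DENY
  req#5 t=4s (window 0): DENY
  req#6 t=5s (window 0): DENY
  req#7 t=5s (window 0): DENY
  req#8 t=6s (window 0): DENY
  req#9 t=6s (window 0): DENY
  req#10 t=6s (window 0): DENY
  req#11 t=17s (window 1): ALLOW
  req#12 t=17s (window 1): ALLOW
  req#13 t=17s (window 1): DENY
  req#14 t=18s (window 1): DENY

Allowed counts by window: 2 2

Answer: 2 2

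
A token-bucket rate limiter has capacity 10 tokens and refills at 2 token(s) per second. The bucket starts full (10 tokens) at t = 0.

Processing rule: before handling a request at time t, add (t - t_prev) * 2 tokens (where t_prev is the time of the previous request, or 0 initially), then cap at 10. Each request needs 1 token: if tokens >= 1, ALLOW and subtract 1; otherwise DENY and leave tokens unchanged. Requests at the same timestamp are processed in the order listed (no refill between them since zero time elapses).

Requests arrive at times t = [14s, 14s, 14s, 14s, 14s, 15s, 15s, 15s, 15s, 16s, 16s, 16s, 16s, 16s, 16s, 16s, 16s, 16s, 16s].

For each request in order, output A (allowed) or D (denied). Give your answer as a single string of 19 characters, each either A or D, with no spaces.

Answer: AAAAAAAAAAAAAADDDDD

Derivation:
Simulating step by step:
  req#1 t=14s: ALLOW
  req#2 t=14s: ALLOW
  req#3 t=14s: ALLOW
  req#4 t=14s: ALLOW
  req#5 t=14s: ALLOW
  req#6 t=15s: ALLOW
  req#7 t=15s: ALLOW
  req#8 t=15s: ALLOW
  req#9 t=15s: ALLOW
  req#10 t=16s: ALLOW
  req#11 t=16s: ALLOW
  req#12 t=16s: ALLOW
  req#13 t=16s: ALLOW
  req#14 t=16s: ALLOW
  req#15 t=16s: DENY
  req#16 t=16s: DENY
  req#17 t=16s: DENY
  req#18 t=16s: DENY
  req#19 t=16s: DENY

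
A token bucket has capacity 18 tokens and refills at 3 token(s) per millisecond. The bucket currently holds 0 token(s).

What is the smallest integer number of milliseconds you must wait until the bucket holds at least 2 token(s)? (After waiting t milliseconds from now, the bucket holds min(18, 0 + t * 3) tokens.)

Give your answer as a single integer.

Answer: 1

Derivation:
Need 0 + t * 3 >= 2, so t >= 2/3.
Smallest integer t = ceil(2/3) = 1.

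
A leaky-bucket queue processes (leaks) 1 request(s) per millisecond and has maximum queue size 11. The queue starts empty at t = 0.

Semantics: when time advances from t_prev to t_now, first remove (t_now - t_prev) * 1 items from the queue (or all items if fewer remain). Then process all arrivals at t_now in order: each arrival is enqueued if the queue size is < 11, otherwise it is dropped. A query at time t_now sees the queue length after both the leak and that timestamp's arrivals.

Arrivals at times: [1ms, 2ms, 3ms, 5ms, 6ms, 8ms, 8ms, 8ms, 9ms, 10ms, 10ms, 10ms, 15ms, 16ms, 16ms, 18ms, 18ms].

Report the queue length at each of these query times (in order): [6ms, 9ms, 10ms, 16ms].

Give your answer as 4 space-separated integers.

Answer: 1 3 5 2

Derivation:
Queue lengths at query times:
  query t=6ms: backlog = 1
  query t=9ms: backlog = 3
  query t=10ms: backlog = 5
  query t=16ms: backlog = 2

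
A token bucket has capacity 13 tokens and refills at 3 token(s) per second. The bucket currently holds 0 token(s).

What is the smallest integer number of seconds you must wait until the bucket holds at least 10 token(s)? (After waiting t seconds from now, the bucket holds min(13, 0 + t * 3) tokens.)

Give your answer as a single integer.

Answer: 4

Derivation:
Need 0 + t * 3 >= 10, so t >= 10/3.
Smallest integer t = ceil(10/3) = 4.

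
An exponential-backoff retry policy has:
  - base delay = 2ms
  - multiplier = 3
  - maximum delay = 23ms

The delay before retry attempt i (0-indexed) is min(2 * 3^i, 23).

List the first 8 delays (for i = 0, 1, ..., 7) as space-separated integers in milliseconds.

Answer: 2 6 18 23 23 23 23 23

Derivation:
Computing each delay:
  i=0: min(2*3^0, 23) = 2
  i=1: min(2*3^1, 23) = 6
  i=2: min(2*3^2, 23) = 18
  i=3: min(2*3^3, 23) = 23
  i=4: min(2*3^4, 23) = 23
  i=5: min(2*3^5, 23) = 23
  i=6: min(2*3^6, 23) = 23
  i=7: min(2*3^7, 23) = 23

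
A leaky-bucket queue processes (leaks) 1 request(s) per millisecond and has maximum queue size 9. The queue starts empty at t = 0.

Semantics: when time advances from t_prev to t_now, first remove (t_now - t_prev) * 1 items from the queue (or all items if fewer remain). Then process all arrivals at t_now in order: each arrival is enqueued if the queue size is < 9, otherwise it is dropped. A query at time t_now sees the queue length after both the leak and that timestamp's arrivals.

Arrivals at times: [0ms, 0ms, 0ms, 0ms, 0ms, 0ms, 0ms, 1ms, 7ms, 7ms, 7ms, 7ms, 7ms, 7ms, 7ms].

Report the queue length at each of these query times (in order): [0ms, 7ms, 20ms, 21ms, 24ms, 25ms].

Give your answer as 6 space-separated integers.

Answer: 7 8 0 0 0 0

Derivation:
Queue lengths at query times:
  query t=0ms: backlog = 7
  query t=7ms: backlog = 8
  query t=20ms: backlog = 0
  query t=21ms: backlog = 0
  query t=24ms: backlog = 0
  query t=25ms: backlog = 0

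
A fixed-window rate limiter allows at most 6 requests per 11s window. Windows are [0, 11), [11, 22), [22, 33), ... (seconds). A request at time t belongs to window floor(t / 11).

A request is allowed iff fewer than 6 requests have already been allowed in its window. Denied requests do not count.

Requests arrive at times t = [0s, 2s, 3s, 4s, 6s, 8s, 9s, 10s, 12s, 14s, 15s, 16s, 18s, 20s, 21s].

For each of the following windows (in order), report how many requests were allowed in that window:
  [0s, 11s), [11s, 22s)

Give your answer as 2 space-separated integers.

Answer: 6 6

Derivation:
Processing requests:
  req#1 t=0s (window 0): ALLOW
  req#2 t=2s (window 0): ALLOW
  req#3 t=3s (window 0): ALLOW
  req#4 t=4s (window 0): ALLOW
  req#5 t=6s (window 0): ALLOW
  req#6 t=8s (window 0): ALLOW
  req#7 t=9s (window 0): DENY
  req#8 t=10s (window 0): DENY
  req#9 t=12s (window 1): ALLOW
  req#10 t=14s (window 1): ALLOW
  req#11 t=15s (window 1): ALLOW
  req#12 t=16s (window 1): ALLOW
  req#13 t=18s (window 1): ALLOW
  req#14 t=20s (window 1): ALLOW
  req#15 t=21s (window 1): DENY

Allowed counts by window: 6 6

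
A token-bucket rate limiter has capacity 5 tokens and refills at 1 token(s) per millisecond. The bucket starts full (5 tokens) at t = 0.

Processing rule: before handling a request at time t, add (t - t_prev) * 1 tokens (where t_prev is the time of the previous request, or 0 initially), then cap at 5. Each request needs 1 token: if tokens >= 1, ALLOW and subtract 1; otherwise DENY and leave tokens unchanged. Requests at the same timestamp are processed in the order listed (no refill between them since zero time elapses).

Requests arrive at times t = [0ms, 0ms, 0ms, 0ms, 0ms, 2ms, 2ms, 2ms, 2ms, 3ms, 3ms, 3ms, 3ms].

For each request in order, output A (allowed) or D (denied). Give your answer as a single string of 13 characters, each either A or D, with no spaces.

Simulating step by step:
  req#1 t=0ms: ALLOW
  req#2 t=0ms: ALLOW
  req#3 t=0ms: ALLOW
  req#4 t=0ms: ALLOW
  req#5 t=0ms: ALLOW
  req#6 t=2ms: ALLOW
  req#7 t=2ms: ALLOW
  req#8 t=2ms: DENY
  req#9 t=2ms: DENY
  req#10 t=3ms: ALLOW
  req#11 t=3ms: DENY
  req#12 t=3ms: DENY
  req#13 t=3ms: DENY

Answer: AAAAAAADDADDD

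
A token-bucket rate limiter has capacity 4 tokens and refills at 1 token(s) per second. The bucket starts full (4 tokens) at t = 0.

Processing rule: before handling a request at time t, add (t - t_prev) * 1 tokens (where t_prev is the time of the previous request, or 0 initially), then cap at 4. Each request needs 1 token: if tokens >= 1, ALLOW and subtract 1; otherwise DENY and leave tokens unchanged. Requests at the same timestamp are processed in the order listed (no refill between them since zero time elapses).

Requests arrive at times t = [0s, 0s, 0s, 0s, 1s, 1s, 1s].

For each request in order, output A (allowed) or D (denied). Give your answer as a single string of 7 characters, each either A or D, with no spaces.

Simulating step by step:
  req#1 t=0s: ALLOW
  req#2 t=0s: ALLOW
  req#3 t=0s: ALLOW
  req#4 t=0s: ALLOW
  req#5 t=1s: ALLOW
  req#6 t=1s: DENY
  req#7 t=1s: DENY

Answer: AAAAADD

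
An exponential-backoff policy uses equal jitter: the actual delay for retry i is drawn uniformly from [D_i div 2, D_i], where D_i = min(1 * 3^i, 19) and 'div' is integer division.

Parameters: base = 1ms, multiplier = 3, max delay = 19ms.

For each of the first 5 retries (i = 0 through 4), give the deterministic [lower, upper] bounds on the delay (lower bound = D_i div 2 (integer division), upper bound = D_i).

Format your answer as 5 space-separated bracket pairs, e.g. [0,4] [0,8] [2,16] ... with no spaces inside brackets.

Answer: [0,1] [1,3] [4,9] [9,19] [9,19]

Derivation:
Computing bounds per retry:
  i=0: D_i=min(1*3^0,19)=1, bounds=[0,1]
  i=1: D_i=min(1*3^1,19)=3, bounds=[1,3]
  i=2: D_i=min(1*3^2,19)=9, bounds=[4,9]
  i=3: D_i=min(1*3^3,19)=19, bounds=[9,19]
  i=4: D_i=min(1*3^4,19)=19, bounds=[9,19]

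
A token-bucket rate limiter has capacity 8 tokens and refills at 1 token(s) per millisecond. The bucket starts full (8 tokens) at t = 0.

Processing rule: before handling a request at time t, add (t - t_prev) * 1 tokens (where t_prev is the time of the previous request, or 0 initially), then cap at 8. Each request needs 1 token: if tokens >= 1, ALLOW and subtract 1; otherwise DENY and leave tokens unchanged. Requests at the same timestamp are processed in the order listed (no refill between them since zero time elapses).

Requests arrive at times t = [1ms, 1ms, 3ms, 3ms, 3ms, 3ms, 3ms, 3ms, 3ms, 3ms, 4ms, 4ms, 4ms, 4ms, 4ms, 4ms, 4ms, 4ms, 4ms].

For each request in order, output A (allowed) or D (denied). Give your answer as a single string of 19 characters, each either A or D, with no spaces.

Answer: AAAAAAAAAAADDDDDDDD

Derivation:
Simulating step by step:
  req#1 t=1ms: ALLOW
  req#2 t=1ms: ALLOW
  req#3 t=3ms: ALLOW
  req#4 t=3ms: ALLOW
  req#5 t=3ms: ALLOW
  req#6 t=3ms: ALLOW
  req#7 t=3ms: ALLOW
  req#8 t=3ms: ALLOW
  req#9 t=3ms: ALLOW
  req#10 t=3ms: ALLOW
  req#11 t=4ms: ALLOW
  req#12 t=4ms: DENY
  req#13 t=4ms: DENY
  req#14 t=4ms: DENY
  req#15 t=4ms: DENY
  req#16 t=4ms: DENY
  req#17 t=4ms: DENY
  req#18 t=4ms: DENY
  req#19 t=4ms: DENY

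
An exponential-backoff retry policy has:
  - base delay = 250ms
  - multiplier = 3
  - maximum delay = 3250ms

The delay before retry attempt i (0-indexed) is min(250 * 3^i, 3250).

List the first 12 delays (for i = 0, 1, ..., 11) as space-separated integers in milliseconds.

Answer: 250 750 2250 3250 3250 3250 3250 3250 3250 3250 3250 3250

Derivation:
Computing each delay:
  i=0: min(250*3^0, 3250) = 250
  i=1: min(250*3^1, 3250) = 750
  i=2: min(250*3^2, 3250) = 2250
  i=3: min(250*3^3, 3250) = 3250
  i=4: min(250*3^4, 3250) = 3250
  i=5: min(250*3^5, 3250) = 3250
  i=6: min(250*3^6, 3250) = 3250
  i=7: min(250*3^7, 3250) = 3250
  i=8: min(250*3^8, 3250) = 3250
  i=9: min(250*3^9, 3250) = 3250
  i=10: min(250*3^10, 3250) = 3250
  i=11: min(250*3^11, 3250) = 3250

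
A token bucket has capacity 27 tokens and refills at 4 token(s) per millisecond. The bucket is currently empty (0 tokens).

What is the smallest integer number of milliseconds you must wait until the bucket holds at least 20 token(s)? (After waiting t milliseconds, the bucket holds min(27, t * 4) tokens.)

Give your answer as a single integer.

Need t * 4 >= 20, so t >= 20/4.
Smallest integer t = ceil(20/4) = 5.

Answer: 5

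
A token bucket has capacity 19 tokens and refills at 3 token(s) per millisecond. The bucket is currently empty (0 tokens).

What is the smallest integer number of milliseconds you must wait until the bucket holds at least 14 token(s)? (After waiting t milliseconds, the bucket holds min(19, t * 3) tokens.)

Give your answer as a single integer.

Need t * 3 >= 14, so t >= 14/3.
Smallest integer t = ceil(14/3) = 5.

Answer: 5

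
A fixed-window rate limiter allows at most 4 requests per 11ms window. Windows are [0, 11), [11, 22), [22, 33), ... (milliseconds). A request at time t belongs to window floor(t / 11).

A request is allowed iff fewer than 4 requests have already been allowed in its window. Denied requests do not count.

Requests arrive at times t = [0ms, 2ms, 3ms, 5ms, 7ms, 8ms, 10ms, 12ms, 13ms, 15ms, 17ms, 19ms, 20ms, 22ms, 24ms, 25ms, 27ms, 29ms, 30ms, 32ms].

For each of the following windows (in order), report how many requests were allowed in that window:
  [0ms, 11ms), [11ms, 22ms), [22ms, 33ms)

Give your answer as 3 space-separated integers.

Answer: 4 4 4

Derivation:
Processing requests:
  req#1 t=0ms (window 0): ALLOW
  req#2 t=2ms (window 0): ALLOW
  req#3 t=3ms (window 0): ALLOW
  req#4 t=5ms (window 0): ALLOW
  req#5 t=7ms (window 0): DENY
  req#6 t=8ms (window 0): DENY
  req#7 t=10ms (window 0): DENY
  req#8 t=12ms (window 1): ALLOW
  req#9 t=13ms (window 1): ALLOW
  req#10 t=15ms (window 1): ALLOW
  req#11 t=17ms (window 1): ALLOW
  req#12 t=19ms (window 1): DENY
  req#13 t=20ms (window 1): DENY
  req#14 t=22ms (window 2): ALLOW
  req#15 t=24ms (window 2): ALLOW
  req#16 t=25ms (window 2): ALLOW
  req#17 t=27ms (window 2): ALLOW
  req#18 t=29ms (window 2): DENY
  req#19 t=30ms (window 2): DENY
  req#20 t=32ms (window 2): DENY

Allowed counts by window: 4 4 4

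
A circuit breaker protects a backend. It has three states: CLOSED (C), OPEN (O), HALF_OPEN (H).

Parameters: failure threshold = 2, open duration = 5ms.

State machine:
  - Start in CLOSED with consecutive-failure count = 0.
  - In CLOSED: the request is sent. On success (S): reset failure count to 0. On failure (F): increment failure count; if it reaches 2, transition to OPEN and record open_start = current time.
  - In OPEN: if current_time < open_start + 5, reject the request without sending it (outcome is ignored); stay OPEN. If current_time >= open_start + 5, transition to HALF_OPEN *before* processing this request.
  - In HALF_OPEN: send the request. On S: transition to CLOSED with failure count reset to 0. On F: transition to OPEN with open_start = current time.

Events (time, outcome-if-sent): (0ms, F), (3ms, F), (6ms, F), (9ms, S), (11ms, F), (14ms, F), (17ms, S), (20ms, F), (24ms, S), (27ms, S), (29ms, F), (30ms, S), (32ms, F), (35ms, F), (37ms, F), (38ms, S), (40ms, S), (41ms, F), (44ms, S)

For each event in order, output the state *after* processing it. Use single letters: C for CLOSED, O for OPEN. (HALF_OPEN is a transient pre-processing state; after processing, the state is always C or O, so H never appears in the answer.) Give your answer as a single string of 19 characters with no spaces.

State after each event:
  event#1 t=0ms outcome=F: state=CLOSED
  event#2 t=3ms outcome=F: state=OPEN
  event#3 t=6ms outcome=F: state=OPEN
  event#4 t=9ms outcome=S: state=CLOSED
  event#5 t=11ms outcome=F: state=CLOSED
  event#6 t=14ms outcome=F: state=OPEN
  event#7 t=17ms outcome=S: state=OPEN
  event#8 t=20ms outcome=F: state=OPEN
  event#9 t=24ms outcome=S: state=OPEN
  event#10 t=27ms outcome=S: state=CLOSED
  event#11 t=29ms outcome=F: state=CLOSED
  event#12 t=30ms outcome=S: state=CLOSED
  event#13 t=32ms outcome=F: state=CLOSED
  event#14 t=35ms outcome=F: state=OPEN
  event#15 t=37ms outcome=F: state=OPEN
  event#16 t=38ms outcome=S: state=OPEN
  event#17 t=40ms outcome=S: state=CLOSED
  event#18 t=41ms outcome=F: state=CLOSED
  event#19 t=44ms outcome=S: state=CLOSED

Answer: COOCCOOOOCCCCOOOCCC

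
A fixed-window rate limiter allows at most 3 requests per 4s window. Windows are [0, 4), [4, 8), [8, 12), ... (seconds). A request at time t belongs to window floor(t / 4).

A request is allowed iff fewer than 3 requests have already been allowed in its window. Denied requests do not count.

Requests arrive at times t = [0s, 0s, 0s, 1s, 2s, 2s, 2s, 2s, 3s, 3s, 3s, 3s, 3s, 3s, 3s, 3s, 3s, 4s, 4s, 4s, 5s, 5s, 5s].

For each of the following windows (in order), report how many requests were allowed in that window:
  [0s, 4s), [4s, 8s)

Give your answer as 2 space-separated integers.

Answer: 3 3

Derivation:
Processing requests:
  req#1 t=0s (window 0): ALLOW
  req#2 t=0s (window 0): ALLOW
  req#3 t=0s (window 0): ALLOW
  req#4 t=1s (window 0): DENY
  req#5 t=2s (window 0): DENY
  req#6 t=2s (window 0): DENY
  req#7 t=2s (window 0): DENY
  req#8 t=2s (window 0): DENY
  req#9 t=3s (window 0): DENY
  req#10 t=3s (window 0): DENY
  req#11 t=3s (window 0): DENY
  req#12 t=3s (window 0): DENY
  req#13 t=3s (window 0): DENY
  req#14 t=3s (window 0): DENY
  req#15 t=3s (window 0): DENY
  req#16 t=3s (window 0): DENY
  req#17 t=3s (window 0): DENY
  req#18 t=4s (window 1): ALLOW
  req#19 t=4s (window 1): ALLOW
  req#20 t=4s (window 1): ALLOW
  req#21 t=5s (window 1): DENY
  req#22 t=5s (window 1): DENY
  req#23 t=5s (window 1): DENY

Allowed counts by window: 3 3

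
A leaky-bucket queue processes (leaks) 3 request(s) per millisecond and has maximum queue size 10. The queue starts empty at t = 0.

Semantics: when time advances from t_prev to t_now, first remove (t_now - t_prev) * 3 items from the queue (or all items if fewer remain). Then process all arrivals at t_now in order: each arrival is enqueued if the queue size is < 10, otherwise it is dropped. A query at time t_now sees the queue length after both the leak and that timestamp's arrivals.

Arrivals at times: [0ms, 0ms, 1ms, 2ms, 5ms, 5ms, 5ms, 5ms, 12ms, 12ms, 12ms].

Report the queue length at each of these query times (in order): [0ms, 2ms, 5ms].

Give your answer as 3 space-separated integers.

Queue lengths at query times:
  query t=0ms: backlog = 2
  query t=2ms: backlog = 1
  query t=5ms: backlog = 4

Answer: 2 1 4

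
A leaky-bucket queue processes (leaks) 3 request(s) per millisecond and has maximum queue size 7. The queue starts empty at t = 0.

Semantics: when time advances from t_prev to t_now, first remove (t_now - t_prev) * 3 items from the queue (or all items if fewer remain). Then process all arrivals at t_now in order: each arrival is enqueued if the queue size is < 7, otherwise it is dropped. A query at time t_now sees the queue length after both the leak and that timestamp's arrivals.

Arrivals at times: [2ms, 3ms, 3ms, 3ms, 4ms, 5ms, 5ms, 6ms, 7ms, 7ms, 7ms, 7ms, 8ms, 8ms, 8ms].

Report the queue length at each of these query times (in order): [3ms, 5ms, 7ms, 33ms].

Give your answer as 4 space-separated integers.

Queue lengths at query times:
  query t=3ms: backlog = 3
  query t=5ms: backlog = 2
  query t=7ms: backlog = 4
  query t=33ms: backlog = 0

Answer: 3 2 4 0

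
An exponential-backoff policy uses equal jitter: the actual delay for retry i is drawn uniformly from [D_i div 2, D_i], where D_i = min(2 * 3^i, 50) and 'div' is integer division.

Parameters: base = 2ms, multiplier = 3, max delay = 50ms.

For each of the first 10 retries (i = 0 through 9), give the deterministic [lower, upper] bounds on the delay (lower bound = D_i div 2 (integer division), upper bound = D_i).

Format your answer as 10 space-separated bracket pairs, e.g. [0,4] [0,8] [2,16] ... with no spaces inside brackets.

Computing bounds per retry:
  i=0: D_i=min(2*3^0,50)=2, bounds=[1,2]
  i=1: D_i=min(2*3^1,50)=6, bounds=[3,6]
  i=2: D_i=min(2*3^2,50)=18, bounds=[9,18]
  i=3: D_i=min(2*3^3,50)=50, bounds=[25,50]
  i=4: D_i=min(2*3^4,50)=50, bounds=[25,50]
  i=5: D_i=min(2*3^5,50)=50, bounds=[25,50]
  i=6: D_i=min(2*3^6,50)=50, bounds=[25,50]
  i=7: D_i=min(2*3^7,50)=50, bounds=[25,50]
  i=8: D_i=min(2*3^8,50)=50, bounds=[25,50]
  i=9: D_i=min(2*3^9,50)=50, bounds=[25,50]

Answer: [1,2] [3,6] [9,18] [25,50] [25,50] [25,50] [25,50] [25,50] [25,50] [25,50]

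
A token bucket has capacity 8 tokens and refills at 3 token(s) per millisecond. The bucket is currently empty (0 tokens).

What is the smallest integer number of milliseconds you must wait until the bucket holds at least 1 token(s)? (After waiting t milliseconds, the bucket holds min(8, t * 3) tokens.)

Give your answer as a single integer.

Answer: 1

Derivation:
Need t * 3 >= 1, so t >= 1/3.
Smallest integer t = ceil(1/3) = 1.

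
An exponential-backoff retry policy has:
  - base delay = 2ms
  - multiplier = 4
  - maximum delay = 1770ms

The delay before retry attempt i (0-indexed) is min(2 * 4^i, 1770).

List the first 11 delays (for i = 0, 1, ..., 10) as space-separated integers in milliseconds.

Computing each delay:
  i=0: min(2*4^0, 1770) = 2
  i=1: min(2*4^1, 1770) = 8
  i=2: min(2*4^2, 1770) = 32
  i=3: min(2*4^3, 1770) = 128
  i=4: min(2*4^4, 1770) = 512
  i=5: min(2*4^5, 1770) = 1770
  i=6: min(2*4^6, 1770) = 1770
  i=7: min(2*4^7, 1770) = 1770
  i=8: min(2*4^8, 1770) = 1770
  i=9: min(2*4^9, 1770) = 1770
  i=10: min(2*4^10, 1770) = 1770

Answer: 2 8 32 128 512 1770 1770 1770 1770 1770 1770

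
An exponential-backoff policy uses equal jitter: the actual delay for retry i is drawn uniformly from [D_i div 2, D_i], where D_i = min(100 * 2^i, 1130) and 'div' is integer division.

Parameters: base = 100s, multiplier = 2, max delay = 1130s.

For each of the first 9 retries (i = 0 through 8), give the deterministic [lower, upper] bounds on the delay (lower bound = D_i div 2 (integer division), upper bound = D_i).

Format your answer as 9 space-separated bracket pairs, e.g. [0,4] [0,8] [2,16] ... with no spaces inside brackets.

Answer: [50,100] [100,200] [200,400] [400,800] [565,1130] [565,1130] [565,1130] [565,1130] [565,1130]

Derivation:
Computing bounds per retry:
  i=0: D_i=min(100*2^0,1130)=100, bounds=[50,100]
  i=1: D_i=min(100*2^1,1130)=200, bounds=[100,200]
  i=2: D_i=min(100*2^2,1130)=400, bounds=[200,400]
  i=3: D_i=min(100*2^3,1130)=800, bounds=[400,800]
  i=4: D_i=min(100*2^4,1130)=1130, bounds=[565,1130]
  i=5: D_i=min(100*2^5,1130)=1130, bounds=[565,1130]
  i=6: D_i=min(100*2^6,1130)=1130, bounds=[565,1130]
  i=7: D_i=min(100*2^7,1130)=1130, bounds=[565,1130]
  i=8: D_i=min(100*2^8,1130)=1130, bounds=[565,1130]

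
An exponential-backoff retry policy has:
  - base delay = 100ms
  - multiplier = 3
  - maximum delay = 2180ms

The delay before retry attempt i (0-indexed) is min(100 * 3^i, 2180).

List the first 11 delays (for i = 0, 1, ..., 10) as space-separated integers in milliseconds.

Computing each delay:
  i=0: min(100*3^0, 2180) = 100
  i=1: min(100*3^1, 2180) = 300
  i=2: min(100*3^2, 2180) = 900
  i=3: min(100*3^3, 2180) = 2180
  i=4: min(100*3^4, 2180) = 2180
  i=5: min(100*3^5, 2180) = 2180
  i=6: min(100*3^6, 2180) = 2180
  i=7: min(100*3^7, 2180) = 2180
  i=8: min(100*3^8, 2180) = 2180
  i=9: min(100*3^9, 2180) = 2180
  i=10: min(100*3^10, 2180) = 2180

Answer: 100 300 900 2180 2180 2180 2180 2180 2180 2180 2180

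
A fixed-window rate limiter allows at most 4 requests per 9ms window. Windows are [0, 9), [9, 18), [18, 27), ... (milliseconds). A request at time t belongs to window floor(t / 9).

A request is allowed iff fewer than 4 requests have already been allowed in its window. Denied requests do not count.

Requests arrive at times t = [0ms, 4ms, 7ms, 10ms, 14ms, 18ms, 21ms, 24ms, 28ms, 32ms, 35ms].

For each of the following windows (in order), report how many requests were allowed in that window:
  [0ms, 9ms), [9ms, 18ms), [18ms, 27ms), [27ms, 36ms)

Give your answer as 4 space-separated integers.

Processing requests:
  req#1 t=0ms (window 0): ALLOW
  req#2 t=4ms (window 0): ALLOW
  req#3 t=7ms (window 0): ALLOW
  req#4 t=10ms (window 1): ALLOW
  req#5 t=14ms (window 1): ALLOW
  req#6 t=18ms (window 2): ALLOW
  req#7 t=21ms (window 2): ALLOW
  req#8 t=24ms (window 2): ALLOW
  req#9 t=28ms (window 3): ALLOW
  req#10 t=32ms (window 3): ALLOW
  req#11 t=35ms (window 3): ALLOW

Allowed counts by window: 3 2 3 3

Answer: 3 2 3 3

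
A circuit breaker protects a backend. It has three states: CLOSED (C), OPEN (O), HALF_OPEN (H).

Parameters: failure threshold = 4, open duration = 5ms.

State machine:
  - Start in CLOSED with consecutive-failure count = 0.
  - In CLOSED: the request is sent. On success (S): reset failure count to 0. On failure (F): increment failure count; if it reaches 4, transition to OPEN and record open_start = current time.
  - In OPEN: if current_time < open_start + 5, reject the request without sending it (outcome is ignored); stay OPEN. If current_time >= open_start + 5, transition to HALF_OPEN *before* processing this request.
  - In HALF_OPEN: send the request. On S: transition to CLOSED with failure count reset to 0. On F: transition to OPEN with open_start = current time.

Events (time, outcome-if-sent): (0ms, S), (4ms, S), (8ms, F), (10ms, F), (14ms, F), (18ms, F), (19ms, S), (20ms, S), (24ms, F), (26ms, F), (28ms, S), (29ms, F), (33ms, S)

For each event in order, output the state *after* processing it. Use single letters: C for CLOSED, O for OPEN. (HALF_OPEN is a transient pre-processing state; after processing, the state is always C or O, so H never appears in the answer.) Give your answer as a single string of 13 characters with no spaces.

Answer: CCCCCOOOOOOOO

Derivation:
State after each event:
  event#1 t=0ms outcome=S: state=CLOSED
  event#2 t=4ms outcome=S: state=CLOSED
  event#3 t=8ms outcome=F: state=CLOSED
  event#4 t=10ms outcome=F: state=CLOSED
  event#5 t=14ms outcome=F: state=CLOSED
  event#6 t=18ms outcome=F: state=OPEN
  event#7 t=19ms outcome=S: state=OPEN
  event#8 t=20ms outcome=S: state=OPEN
  event#9 t=24ms outcome=F: state=OPEN
  event#10 t=26ms outcome=F: state=OPEN
  event#11 t=28ms outcome=S: state=OPEN
  event#12 t=29ms outcome=F: state=OPEN
  event#13 t=33ms outcome=S: state=OPEN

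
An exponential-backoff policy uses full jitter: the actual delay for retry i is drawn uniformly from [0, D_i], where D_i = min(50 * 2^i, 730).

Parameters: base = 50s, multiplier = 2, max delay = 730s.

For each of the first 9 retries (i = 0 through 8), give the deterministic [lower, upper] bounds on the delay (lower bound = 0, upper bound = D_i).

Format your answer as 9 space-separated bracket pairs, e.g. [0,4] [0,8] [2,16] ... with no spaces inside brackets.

Answer: [0,50] [0,100] [0,200] [0,400] [0,730] [0,730] [0,730] [0,730] [0,730]

Derivation:
Computing bounds per retry:
  i=0: D_i=min(50*2^0,730)=50, bounds=[0,50]
  i=1: D_i=min(50*2^1,730)=100, bounds=[0,100]
  i=2: D_i=min(50*2^2,730)=200, bounds=[0,200]
  i=3: D_i=min(50*2^3,730)=400, bounds=[0,400]
  i=4: D_i=min(50*2^4,730)=730, bounds=[0,730]
  i=5: D_i=min(50*2^5,730)=730, bounds=[0,730]
  i=6: D_i=min(50*2^6,730)=730, bounds=[0,730]
  i=7: D_i=min(50*2^7,730)=730, bounds=[0,730]
  i=8: D_i=min(50*2^8,730)=730, bounds=[0,730]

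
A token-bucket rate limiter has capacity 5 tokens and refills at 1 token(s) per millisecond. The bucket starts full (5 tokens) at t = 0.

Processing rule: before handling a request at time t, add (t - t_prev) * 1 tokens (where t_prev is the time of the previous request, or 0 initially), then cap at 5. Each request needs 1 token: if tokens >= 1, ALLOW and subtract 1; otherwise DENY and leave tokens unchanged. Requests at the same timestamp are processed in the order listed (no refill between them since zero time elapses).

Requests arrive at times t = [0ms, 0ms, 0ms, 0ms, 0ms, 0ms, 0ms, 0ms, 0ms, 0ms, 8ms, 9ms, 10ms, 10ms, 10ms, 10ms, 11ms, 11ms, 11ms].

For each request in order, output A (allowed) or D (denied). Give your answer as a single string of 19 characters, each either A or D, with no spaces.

Simulating step by step:
  req#1 t=0ms: ALLOW
  req#2 t=0ms: ALLOW
  req#3 t=0ms: ALLOW
  req#4 t=0ms: ALLOW
  req#5 t=0ms: ALLOW
  req#6 t=0ms: DENY
  req#7 t=0ms: DENY
  req#8 t=0ms: DENY
  req#9 t=0ms: DENY
  req#10 t=0ms: DENY
  req#11 t=8ms: ALLOW
  req#12 t=9ms: ALLOW
  req#13 t=10ms: ALLOW
  req#14 t=10ms: ALLOW
  req#15 t=10ms: ALLOW
  req#16 t=10ms: ALLOW
  req#17 t=11ms: ALLOW
  req#18 t=11ms: ALLOW
  req#19 t=11ms: DENY

Answer: AAAAADDDDDAAAAAAAAD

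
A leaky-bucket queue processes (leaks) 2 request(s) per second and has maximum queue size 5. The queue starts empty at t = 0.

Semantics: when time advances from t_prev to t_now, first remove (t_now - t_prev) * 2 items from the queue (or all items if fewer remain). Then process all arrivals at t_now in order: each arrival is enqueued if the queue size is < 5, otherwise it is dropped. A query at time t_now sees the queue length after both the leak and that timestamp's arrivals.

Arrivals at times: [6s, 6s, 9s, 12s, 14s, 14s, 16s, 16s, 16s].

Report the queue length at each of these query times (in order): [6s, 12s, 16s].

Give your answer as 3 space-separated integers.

Queue lengths at query times:
  query t=6s: backlog = 2
  query t=12s: backlog = 1
  query t=16s: backlog = 3

Answer: 2 1 3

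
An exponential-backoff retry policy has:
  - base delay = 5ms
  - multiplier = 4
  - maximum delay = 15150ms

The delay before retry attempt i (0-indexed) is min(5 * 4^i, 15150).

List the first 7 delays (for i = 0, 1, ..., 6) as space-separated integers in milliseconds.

Computing each delay:
  i=0: min(5*4^0, 15150) = 5
  i=1: min(5*4^1, 15150) = 20
  i=2: min(5*4^2, 15150) = 80
  i=3: min(5*4^3, 15150) = 320
  i=4: min(5*4^4, 15150) = 1280
  i=5: min(5*4^5, 15150) = 5120
  i=6: min(5*4^6, 15150) = 15150

Answer: 5 20 80 320 1280 5120 15150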